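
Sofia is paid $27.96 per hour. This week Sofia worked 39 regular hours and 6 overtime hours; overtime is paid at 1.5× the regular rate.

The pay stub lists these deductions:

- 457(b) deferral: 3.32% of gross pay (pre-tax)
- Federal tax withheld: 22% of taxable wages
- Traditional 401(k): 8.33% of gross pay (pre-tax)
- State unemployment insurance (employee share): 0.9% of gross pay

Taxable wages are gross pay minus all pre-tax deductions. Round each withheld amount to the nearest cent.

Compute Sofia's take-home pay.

Regular pay: 39 × $27.96 = $1090.44
Overtime pay: 6 × $27.96 × 1.5 = $251.64
Gross pay = $1090.44 + $251.64 = $1342.08
457(b) deferral: $1342.08 × 0.0332 = $44.56
Traditional 401(k): $1342.08 × 0.0833 = $111.80
Pre-tax total = $44.56 + $111.80 = $156.36
Taxable wages = $1342.08 − $156.36 = $1185.72
Federal tax withheld: $1185.72 × 0.22 = $260.86
State unemployment insurance (employee share): $1342.08 × 0.009 = $12.08
Total deductions = $44.56 + $111.80 + $260.86 + $12.08 = $429.30
Net pay = $1342.08 − $429.30 = $912.78

$912.78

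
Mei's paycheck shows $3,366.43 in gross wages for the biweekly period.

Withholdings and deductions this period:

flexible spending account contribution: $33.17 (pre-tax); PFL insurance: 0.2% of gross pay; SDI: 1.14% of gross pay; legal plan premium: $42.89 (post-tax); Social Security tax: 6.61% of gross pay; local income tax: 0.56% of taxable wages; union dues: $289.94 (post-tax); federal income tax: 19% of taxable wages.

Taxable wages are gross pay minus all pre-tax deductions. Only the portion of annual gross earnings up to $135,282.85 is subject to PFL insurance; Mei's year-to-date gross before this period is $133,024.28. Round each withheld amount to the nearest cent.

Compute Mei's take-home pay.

$2,083.02

Flexible spending account contribution: $33.17
Taxable wages = $3,366.43 − $33.17 = $3,333.26
Local income tax: $3,333.26 × 0.0056 = $18.67
Federal income tax: $3,333.26 × 0.19 = $633.32
SDI: $3,366.43 × 0.0114 = $38.38
Social Security tax: $3,366.43 × 0.0661 = $222.52
PFL insurance: only $135,282.85 − $133,024.28 = $2,258.57 of this check is subject → $2,258.57 × 0.002 = $4.52
Legal plan premium: $42.89
Union dues: $289.94
Total deductions = $33.17 + $18.67 + $633.32 + $38.38 + $222.52 + $4.52 + $42.89 + $289.94 = $1,283.41
Net pay = $3,366.43 − $1,283.41 = $2,083.02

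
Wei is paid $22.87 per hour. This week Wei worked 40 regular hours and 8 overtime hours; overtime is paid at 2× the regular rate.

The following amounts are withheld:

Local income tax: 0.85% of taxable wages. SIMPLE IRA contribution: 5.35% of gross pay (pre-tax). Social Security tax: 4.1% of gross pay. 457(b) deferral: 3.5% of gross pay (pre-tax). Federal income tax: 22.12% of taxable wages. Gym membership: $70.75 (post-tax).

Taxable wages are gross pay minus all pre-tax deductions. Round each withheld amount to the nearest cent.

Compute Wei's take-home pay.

$775.97

Regular pay: 40 × $22.87 = $914.80
Overtime pay: 8 × $22.87 × 2 = $365.92
Gross pay = $914.80 + $365.92 = $1,280.72
457(b) deferral: $1,280.72 × 0.035 = $44.83
SIMPLE IRA contribution: $1,280.72 × 0.0535 = $68.52
Pre-tax total = $44.83 + $68.52 = $113.35
Taxable wages = $1,280.72 − $113.35 = $1,167.37
Local income tax: $1,167.37 × 0.0085 = $9.92
Federal income tax: $1,167.37 × 0.2212 = $258.22
Social Security tax: $1,280.72 × 0.041 = $52.51
Gym membership: $70.75
Total deductions = $44.83 + $68.52 + $9.92 + $258.22 + $52.51 + $70.75 = $504.75
Net pay = $1,280.72 − $504.75 = $775.97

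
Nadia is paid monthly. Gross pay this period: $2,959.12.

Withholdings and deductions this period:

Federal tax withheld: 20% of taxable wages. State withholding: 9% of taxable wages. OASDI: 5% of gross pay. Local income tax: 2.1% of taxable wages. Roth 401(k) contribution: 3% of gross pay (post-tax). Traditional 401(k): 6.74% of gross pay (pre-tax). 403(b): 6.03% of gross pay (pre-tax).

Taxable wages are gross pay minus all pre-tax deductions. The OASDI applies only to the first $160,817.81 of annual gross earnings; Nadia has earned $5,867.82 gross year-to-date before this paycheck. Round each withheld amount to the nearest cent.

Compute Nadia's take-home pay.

403(b): $2,959.12 × 0.0603 = $178.43
Traditional 401(k): $2,959.12 × 0.0674 = $199.44
Pre-tax total = $178.43 + $199.44 = $377.87
Taxable wages = $2,959.12 − $377.87 = $2,581.25
Local income tax: $2,581.25 × 0.021 = $54.21
Federal tax withheld: $2,581.25 × 0.2 = $516.25
State withholding: $2,581.25 × 0.09 = $232.31
OASDI: cap not yet reached, full $2,959.12 is subject → $2,959.12 × 0.05 = $147.96
Roth 401(k) contribution: $2,959.12 × 0.03 = $88.77
Total deductions = $178.43 + $199.44 + $54.21 + $516.25 + $232.31 + $147.96 + $88.77 = $1,417.37
Net pay = $2,959.12 − $1,417.37 = $1,541.75

$1,541.75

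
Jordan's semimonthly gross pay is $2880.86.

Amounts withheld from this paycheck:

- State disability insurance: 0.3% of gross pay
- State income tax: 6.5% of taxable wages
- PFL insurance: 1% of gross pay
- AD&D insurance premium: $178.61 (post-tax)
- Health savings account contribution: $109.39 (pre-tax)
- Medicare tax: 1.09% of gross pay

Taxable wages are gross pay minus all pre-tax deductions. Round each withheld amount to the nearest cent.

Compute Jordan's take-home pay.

$2343.86

Health savings account contribution: $109.39
Taxable wages = $2880.86 − $109.39 = $2771.47
State income tax: $2771.47 × 0.065 = $180.15
PFL insurance: $2880.86 × 0.01 = $28.81
Medicare tax: $2880.86 × 0.0109 = $31.40
State disability insurance: $2880.86 × 0.003 = $8.64
AD&D insurance premium: $178.61
Total deductions = $109.39 + $180.15 + $28.81 + $31.40 + $8.64 + $178.61 = $537.00
Net pay = $2880.86 − $537.00 = $2343.86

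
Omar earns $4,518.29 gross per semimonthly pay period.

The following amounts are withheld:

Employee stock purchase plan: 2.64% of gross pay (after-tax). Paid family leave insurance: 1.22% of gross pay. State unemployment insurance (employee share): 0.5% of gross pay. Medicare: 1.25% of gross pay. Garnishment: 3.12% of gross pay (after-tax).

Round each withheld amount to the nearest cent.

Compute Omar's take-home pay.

$4,123.85

Paid family leave insurance: $4,518.29 × 0.0122 = $55.12
Medicare: $4,518.29 × 0.0125 = $56.48
State unemployment insurance (employee share): $4,518.29 × 0.005 = $22.59
Employee stock purchase plan: $4,518.29 × 0.0264 = $119.28
Garnishment: $4,518.29 × 0.0312 = $140.97
Total deductions = $55.12 + $56.48 + $22.59 + $119.28 + $140.97 = $394.44
Net pay = $4,518.29 − $394.44 = $4,123.85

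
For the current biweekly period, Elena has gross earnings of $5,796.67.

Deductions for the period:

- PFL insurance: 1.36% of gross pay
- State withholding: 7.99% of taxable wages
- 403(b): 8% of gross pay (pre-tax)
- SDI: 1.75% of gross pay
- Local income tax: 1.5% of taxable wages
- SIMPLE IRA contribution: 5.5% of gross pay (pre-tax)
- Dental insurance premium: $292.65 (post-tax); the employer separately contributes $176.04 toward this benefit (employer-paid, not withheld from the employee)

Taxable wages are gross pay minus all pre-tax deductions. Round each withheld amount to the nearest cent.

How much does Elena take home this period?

$4,065.36

SIMPLE IRA contribution: $5,796.67 × 0.055 = $318.82
403(b): $5,796.67 × 0.08 = $463.73
Pre-tax total = $318.82 + $463.73 = $782.55
Taxable wages = $5,796.67 − $782.55 = $5,014.12
State withholding: $5,014.12 × 0.0799 = $400.63
Local income tax: $5,014.12 × 0.015 = $75.21
SDI: $5,796.67 × 0.0175 = $101.44
PFL insurance: $5,796.67 × 0.0136 = $78.83
Dental insurance premium: $292.65
(Employer's $176.04 toward dental insurance premium is not withheld from the employee.)
Total deductions = $318.82 + $463.73 + $400.63 + $75.21 + $101.44 + $78.83 + $292.65 = $1,731.31
Net pay = $5,796.67 − $1,731.31 = $4,065.36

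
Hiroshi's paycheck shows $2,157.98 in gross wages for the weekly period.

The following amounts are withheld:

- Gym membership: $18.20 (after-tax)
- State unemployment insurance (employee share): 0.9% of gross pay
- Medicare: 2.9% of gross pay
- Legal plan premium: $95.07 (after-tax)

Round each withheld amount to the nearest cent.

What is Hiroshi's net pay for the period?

State unemployment insurance (employee share): $2,157.98 × 0.009 = $19.42
Medicare: $2,157.98 × 0.029 = $62.58
Legal plan premium: $95.07
Gym membership: $18.20
Total deductions = $19.42 + $62.58 + $95.07 + $18.20 = $195.27
Net pay = $2,157.98 − $195.27 = $1,962.71

$1,962.71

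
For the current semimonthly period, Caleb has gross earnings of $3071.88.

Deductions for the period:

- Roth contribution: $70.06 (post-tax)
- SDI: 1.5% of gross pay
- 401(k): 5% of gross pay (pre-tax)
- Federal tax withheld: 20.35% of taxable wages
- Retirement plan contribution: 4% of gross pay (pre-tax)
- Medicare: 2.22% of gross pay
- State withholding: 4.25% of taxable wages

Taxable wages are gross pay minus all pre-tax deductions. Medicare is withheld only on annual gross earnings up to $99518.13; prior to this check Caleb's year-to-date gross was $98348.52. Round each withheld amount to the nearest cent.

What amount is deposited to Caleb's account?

$1965.63

Retirement plan contribution: $3071.88 × 0.04 = $122.88
401(k): $3071.88 × 0.05 = $153.59
Pre-tax total = $122.88 + $153.59 = $276.47
Taxable wages = $3071.88 − $276.47 = $2795.41
State withholding: $2795.41 × 0.0425 = $118.80
Federal tax withheld: $2795.41 × 0.2035 = $568.87
Medicare: only $99518.13 − $98348.52 = $1169.61 of this check is subject → $1169.61 × 0.0222 = $25.97
SDI: $3071.88 × 0.015 = $46.08
Roth contribution: $70.06
Total deductions = $122.88 + $153.59 + $118.80 + $568.87 + $25.97 + $46.08 + $70.06 = $1106.25
Net pay = $3071.88 − $1106.25 = $1965.63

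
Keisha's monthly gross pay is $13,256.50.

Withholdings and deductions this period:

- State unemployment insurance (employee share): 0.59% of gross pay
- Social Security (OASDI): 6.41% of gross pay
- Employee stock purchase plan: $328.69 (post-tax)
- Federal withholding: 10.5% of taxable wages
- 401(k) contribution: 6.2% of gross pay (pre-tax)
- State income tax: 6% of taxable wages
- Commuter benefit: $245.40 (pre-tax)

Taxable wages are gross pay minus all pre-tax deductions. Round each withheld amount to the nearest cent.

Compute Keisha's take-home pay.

401(k) contribution: $13,256.50 × 0.062 = $821.90
Commuter benefit: $245.40
Pre-tax total = $821.90 + $245.40 = $1,067.30
Taxable wages = $13,256.50 − $1,067.30 = $12,189.20
Federal withholding: $12,189.20 × 0.105 = $1,279.87
State income tax: $12,189.20 × 0.06 = $731.35
Social Security (OASDI): $13,256.50 × 0.0641 = $849.74
State unemployment insurance (employee share): $13,256.50 × 0.0059 = $78.21
Employee stock purchase plan: $328.69
Total deductions = $821.90 + $245.40 + $1,279.87 + $731.35 + $849.74 + $78.21 + $328.69 = $4,335.16
Net pay = $13,256.50 − $4,335.16 = $8,921.34

$8,921.34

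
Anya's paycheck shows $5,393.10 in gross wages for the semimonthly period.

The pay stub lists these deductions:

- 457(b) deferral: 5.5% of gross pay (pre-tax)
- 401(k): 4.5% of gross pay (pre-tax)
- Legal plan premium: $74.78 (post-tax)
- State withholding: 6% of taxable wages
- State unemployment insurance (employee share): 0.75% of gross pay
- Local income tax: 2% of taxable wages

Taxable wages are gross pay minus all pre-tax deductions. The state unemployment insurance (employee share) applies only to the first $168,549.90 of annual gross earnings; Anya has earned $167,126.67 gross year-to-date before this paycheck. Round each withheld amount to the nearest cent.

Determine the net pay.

$4,380.03

457(b) deferral: $5,393.10 × 0.055 = $296.62
401(k): $5,393.10 × 0.045 = $242.69
Pre-tax total = $296.62 + $242.69 = $539.31
Taxable wages = $5,393.10 − $539.31 = $4,853.79
Local income tax: $4,853.79 × 0.02 = $97.08
State withholding: $4,853.79 × 0.06 = $291.23
State unemployment insurance (employee share): only $168,549.90 − $167,126.67 = $1,423.23 of this check is subject → $1,423.23 × 0.0075 = $10.67
Legal plan premium: $74.78
Total deductions = $296.62 + $242.69 + $97.08 + $291.23 + $10.67 + $74.78 = $1,013.07
Net pay = $5,393.10 − $1,013.07 = $4,380.03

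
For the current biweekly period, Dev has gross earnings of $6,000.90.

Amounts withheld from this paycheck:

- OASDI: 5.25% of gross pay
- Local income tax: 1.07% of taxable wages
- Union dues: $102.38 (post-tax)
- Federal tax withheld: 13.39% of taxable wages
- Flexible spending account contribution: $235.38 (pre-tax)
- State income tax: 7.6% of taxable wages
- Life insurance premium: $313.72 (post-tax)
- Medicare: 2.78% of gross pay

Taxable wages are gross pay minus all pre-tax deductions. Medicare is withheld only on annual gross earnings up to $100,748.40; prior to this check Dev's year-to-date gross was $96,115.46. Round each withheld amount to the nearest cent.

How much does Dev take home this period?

$3,633.70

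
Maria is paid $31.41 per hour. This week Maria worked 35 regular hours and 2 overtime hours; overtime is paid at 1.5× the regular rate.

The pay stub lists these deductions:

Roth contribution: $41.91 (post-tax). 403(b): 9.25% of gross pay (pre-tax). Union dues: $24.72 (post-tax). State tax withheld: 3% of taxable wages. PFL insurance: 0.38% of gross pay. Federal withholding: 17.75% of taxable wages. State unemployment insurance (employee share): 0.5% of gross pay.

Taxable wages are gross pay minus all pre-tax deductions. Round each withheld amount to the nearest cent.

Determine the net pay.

Regular pay: 35 × $31.41 = $1,099.35
Overtime pay: 2 × $31.41 × 1.5 = $94.23
Gross pay = $1,099.35 + $94.23 = $1,193.58
403(b): $1,193.58 × 0.0925 = $110.41
Taxable wages = $1,193.58 − $110.41 = $1,083.17
State tax withheld: $1,083.17 × 0.03 = $32.50
Federal withholding: $1,083.17 × 0.1775 = $192.26
State unemployment insurance (employee share): $1,193.58 × 0.005 = $5.97
PFL insurance: $1,193.58 × 0.0038 = $4.54
Roth contribution: $41.91
Union dues: $24.72
Total deductions = $110.41 + $32.50 + $192.26 + $5.97 + $4.54 + $41.91 + $24.72 = $412.31
Net pay = $1,193.58 − $412.31 = $781.27

$781.27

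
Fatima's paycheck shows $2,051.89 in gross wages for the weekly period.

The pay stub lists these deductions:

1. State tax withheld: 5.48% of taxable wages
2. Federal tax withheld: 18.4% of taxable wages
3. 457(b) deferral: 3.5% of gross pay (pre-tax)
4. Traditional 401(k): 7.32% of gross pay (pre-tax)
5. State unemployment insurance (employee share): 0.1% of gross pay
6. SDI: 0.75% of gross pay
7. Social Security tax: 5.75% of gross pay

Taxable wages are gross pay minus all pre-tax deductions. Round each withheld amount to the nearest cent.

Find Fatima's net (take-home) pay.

$1,257.47

457(b) deferral: $2,051.89 × 0.035 = $71.82
Traditional 401(k): $2,051.89 × 0.0732 = $150.20
Pre-tax total = $71.82 + $150.20 = $222.02
Taxable wages = $2,051.89 − $222.02 = $1,829.87
Federal tax withheld: $1,829.87 × 0.184 = $336.70
State tax withheld: $1,829.87 × 0.0548 = $100.28
SDI: $2,051.89 × 0.0075 = $15.39
State unemployment insurance (employee share): $2,051.89 × 0.001 = $2.05
Social Security tax: $2,051.89 × 0.0575 = $117.98
Total deductions = $71.82 + $150.20 + $336.70 + $100.28 + $15.39 + $2.05 + $117.98 = $794.42
Net pay = $2,051.89 − $794.42 = $1,257.47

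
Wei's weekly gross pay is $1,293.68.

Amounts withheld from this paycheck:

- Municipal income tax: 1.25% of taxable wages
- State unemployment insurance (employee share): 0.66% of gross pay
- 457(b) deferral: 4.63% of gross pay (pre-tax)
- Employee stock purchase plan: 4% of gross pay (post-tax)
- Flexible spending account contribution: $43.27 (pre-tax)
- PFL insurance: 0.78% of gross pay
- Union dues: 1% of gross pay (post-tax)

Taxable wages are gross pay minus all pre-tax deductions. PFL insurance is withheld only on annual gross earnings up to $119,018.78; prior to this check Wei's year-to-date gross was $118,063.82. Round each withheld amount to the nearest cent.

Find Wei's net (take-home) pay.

$1,094.95

Flexible spending account contribution: $43.27
457(b) deferral: $1,293.68 × 0.0463 = $59.90
Pre-tax total = $43.27 + $59.90 = $103.17
Taxable wages = $1,293.68 − $103.17 = $1,190.51
Municipal income tax: $1,190.51 × 0.0125 = $14.88
State unemployment insurance (employee share): $1,293.68 × 0.0066 = $8.54
PFL insurance: only $119,018.78 − $118,063.82 = $954.96 of this check is subject → $954.96 × 0.0078 = $7.45
Union dues: $1,293.68 × 0.01 = $12.94
Employee stock purchase plan: $1,293.68 × 0.04 = $51.75
Total deductions = $43.27 + $59.90 + $14.88 + $8.54 + $7.45 + $12.94 + $51.75 = $198.73
Net pay = $1,293.68 − $198.73 = $1,094.95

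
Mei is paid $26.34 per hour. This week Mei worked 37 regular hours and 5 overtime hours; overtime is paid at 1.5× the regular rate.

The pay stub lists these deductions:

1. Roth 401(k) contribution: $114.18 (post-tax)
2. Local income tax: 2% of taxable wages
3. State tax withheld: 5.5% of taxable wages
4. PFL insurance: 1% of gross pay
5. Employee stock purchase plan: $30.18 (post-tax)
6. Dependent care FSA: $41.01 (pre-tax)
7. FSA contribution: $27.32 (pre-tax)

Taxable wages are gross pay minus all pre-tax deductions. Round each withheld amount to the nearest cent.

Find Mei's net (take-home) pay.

Regular pay: 37 × $26.34 = $974.58
Overtime pay: 5 × $26.34 × 1.5 = $197.55
Gross pay = $974.58 + $197.55 = $1,172.13
FSA contribution: $27.32
Dependent care FSA: $41.01
Pre-tax total = $27.32 + $41.01 = $68.33
Taxable wages = $1,172.13 − $68.33 = $1,103.80
Local income tax: $1,103.80 × 0.02 = $22.08
State tax withheld: $1,103.80 × 0.055 = $60.71
PFL insurance: $1,172.13 × 0.01 = $11.72
Employee stock purchase plan: $30.18
Roth 401(k) contribution: $114.18
Total deductions = $27.32 + $41.01 + $22.08 + $60.71 + $11.72 + $30.18 + $114.18 = $307.20
Net pay = $1,172.13 − $307.20 = $864.93

$864.93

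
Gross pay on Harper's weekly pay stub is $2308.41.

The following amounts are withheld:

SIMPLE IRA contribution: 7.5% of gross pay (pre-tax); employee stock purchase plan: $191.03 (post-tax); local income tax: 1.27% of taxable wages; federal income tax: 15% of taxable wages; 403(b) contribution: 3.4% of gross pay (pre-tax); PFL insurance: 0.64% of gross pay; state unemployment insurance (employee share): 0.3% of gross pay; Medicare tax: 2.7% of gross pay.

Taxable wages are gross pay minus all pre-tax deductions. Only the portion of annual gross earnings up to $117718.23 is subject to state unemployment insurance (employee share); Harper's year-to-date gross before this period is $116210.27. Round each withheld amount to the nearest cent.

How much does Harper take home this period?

$1449.50

403(b) contribution: $2308.41 × 0.034 = $78.49
SIMPLE IRA contribution: $2308.41 × 0.075 = $173.13
Pre-tax total = $78.49 + $173.13 = $251.62
Taxable wages = $2308.41 − $251.62 = $2056.79
Local income tax: $2056.79 × 0.0127 = $26.12
Federal income tax: $2056.79 × 0.15 = $308.52
Medicare tax: $2308.41 × 0.027 = $62.33
State unemployment insurance (employee share): only $117718.23 − $116210.27 = $1507.96 of this check is subject → $1507.96 × 0.003 = $4.52
PFL insurance: $2308.41 × 0.0064 = $14.77
Employee stock purchase plan: $191.03
Total deductions = $78.49 + $173.13 + $26.12 + $308.52 + $62.33 + $4.52 + $14.77 + $191.03 = $858.91
Net pay = $2308.41 − $858.91 = $1449.50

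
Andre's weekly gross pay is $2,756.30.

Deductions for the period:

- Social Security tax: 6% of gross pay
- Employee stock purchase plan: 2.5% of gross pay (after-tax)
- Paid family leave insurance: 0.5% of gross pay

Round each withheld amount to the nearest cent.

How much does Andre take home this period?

$2,508.23

Social Security tax: $2,756.30 × 0.06 = $165.38
Paid family leave insurance: $2,756.30 × 0.005 = $13.78
Employee stock purchase plan: $2,756.30 × 0.025 = $68.91
Total deductions = $165.38 + $13.78 + $68.91 = $248.07
Net pay = $2,756.30 − $248.07 = $2,508.23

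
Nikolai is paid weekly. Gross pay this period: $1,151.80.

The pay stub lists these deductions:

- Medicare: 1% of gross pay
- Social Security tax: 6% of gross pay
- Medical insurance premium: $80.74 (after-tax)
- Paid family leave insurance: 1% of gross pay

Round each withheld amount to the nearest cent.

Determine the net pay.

Social Security tax: $1,151.80 × 0.06 = $69.11
Medicare: $1,151.80 × 0.01 = $11.52
Paid family leave insurance: $1,151.80 × 0.01 = $11.52
Medical insurance premium: $80.74
Total deductions = $69.11 + $11.52 + $11.52 + $80.74 = $172.89
Net pay = $1,151.80 − $172.89 = $978.91

$978.91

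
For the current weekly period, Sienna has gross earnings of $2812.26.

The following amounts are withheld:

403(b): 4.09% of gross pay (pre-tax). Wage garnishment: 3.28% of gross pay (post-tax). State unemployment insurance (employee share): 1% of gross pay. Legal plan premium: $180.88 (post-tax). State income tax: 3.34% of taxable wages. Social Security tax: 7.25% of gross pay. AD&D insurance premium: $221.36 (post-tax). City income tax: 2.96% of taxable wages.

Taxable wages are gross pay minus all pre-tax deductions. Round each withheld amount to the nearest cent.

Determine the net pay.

$1800.82

403(b): $2812.26 × 0.0409 = $115.02
Taxable wages = $2812.26 − $115.02 = $2697.24
State income tax: $2697.24 × 0.0334 = $90.09
City income tax: $2697.24 × 0.0296 = $79.84
State unemployment insurance (employee share): $2812.26 × 0.01 = $28.12
Social Security tax: $2812.26 × 0.0725 = $203.89
Legal plan premium: $180.88
Wage garnishment: $2812.26 × 0.0328 = $92.24
AD&D insurance premium: $221.36
Total deductions = $115.02 + $90.09 + $79.84 + $28.12 + $203.89 + $180.88 + $92.24 + $221.36 = $1011.44
Net pay = $2812.26 − $1011.44 = $1800.82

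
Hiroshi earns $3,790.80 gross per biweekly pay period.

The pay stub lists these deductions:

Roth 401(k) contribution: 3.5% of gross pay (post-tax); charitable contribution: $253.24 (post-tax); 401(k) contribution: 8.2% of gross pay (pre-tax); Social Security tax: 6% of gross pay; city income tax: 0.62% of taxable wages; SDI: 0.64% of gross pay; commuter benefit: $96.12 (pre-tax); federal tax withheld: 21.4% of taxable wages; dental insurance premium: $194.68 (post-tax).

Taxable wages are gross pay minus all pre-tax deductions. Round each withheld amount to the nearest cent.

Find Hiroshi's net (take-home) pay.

$1,806.40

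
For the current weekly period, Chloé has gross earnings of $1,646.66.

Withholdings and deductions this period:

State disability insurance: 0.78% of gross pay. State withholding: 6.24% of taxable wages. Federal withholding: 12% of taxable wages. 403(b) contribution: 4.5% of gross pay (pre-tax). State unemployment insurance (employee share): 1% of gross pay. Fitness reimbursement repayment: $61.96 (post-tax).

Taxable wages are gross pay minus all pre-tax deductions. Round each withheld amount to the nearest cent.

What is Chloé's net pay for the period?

$1,194.45

403(b) contribution: $1,646.66 × 0.045 = $74.10
Taxable wages = $1,646.66 − $74.10 = $1,572.56
Federal withholding: $1,572.56 × 0.12 = $188.71
State withholding: $1,572.56 × 0.0624 = $98.13
State disability insurance: $1,646.66 × 0.0078 = $12.84
State unemployment insurance (employee share): $1,646.66 × 0.01 = $16.47
Fitness reimbursement repayment: $61.96
Total deductions = $74.10 + $188.71 + $98.13 + $12.84 + $16.47 + $61.96 = $452.21
Net pay = $1,646.66 − $452.21 = $1,194.45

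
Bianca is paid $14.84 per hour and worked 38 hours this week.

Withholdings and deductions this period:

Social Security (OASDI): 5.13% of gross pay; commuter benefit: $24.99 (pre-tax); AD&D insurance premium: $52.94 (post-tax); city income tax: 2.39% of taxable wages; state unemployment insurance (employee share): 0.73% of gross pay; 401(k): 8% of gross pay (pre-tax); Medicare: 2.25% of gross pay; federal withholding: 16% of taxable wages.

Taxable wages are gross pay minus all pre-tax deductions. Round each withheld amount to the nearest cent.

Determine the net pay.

$304.33

Gross pay: 38 × $14.84 = $563.92
401(k): $563.92 × 0.08 = $45.11
Commuter benefit: $24.99
Pre-tax total = $45.11 + $24.99 = $70.10
Taxable wages = $563.92 − $70.10 = $493.82
City income tax: $493.82 × 0.0239 = $11.80
Federal withholding: $493.82 × 0.16 = $79.01
Social Security (OASDI): $563.92 × 0.0513 = $28.93
Medicare: $563.92 × 0.0225 = $12.69
State unemployment insurance (employee share): $563.92 × 0.0073 = $4.12
AD&D insurance premium: $52.94
Total deductions = $45.11 + $24.99 + $11.80 + $79.01 + $28.93 + $12.69 + $4.12 + $52.94 = $259.59
Net pay = $563.92 − $259.59 = $304.33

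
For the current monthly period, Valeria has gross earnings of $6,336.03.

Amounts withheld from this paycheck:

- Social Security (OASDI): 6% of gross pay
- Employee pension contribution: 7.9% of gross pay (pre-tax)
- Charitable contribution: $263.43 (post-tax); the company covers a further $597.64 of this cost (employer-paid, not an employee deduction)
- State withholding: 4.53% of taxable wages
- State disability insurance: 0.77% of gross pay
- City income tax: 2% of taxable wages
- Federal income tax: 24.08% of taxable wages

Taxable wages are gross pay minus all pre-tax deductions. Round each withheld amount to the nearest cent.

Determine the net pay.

$3,356.86

Employee pension contribution: $6,336.03 × 0.079 = $500.55
Taxable wages = $6,336.03 − $500.55 = $5,835.48
City income tax: $5,835.48 × 0.02 = $116.71
Federal income tax: $5,835.48 × 0.2408 = $1,405.18
State withholding: $5,835.48 × 0.0453 = $264.35
State disability insurance: $6,336.03 × 0.0077 = $48.79
Social Security (OASDI): $6,336.03 × 0.06 = $380.16
Charitable contribution: $263.43
(Employer's $597.64 toward charitable contribution is not withheld from the employee.)
Total deductions = $500.55 + $116.71 + $1,405.18 + $264.35 + $48.79 + $380.16 + $263.43 = $2,979.17
Net pay = $6,336.03 − $2,979.17 = $3,356.86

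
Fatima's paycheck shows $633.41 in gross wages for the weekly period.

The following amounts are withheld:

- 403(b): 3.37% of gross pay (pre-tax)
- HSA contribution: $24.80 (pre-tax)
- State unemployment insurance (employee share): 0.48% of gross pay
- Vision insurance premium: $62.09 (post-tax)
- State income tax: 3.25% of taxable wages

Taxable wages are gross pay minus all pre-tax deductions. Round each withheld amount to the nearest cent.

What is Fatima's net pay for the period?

$503.04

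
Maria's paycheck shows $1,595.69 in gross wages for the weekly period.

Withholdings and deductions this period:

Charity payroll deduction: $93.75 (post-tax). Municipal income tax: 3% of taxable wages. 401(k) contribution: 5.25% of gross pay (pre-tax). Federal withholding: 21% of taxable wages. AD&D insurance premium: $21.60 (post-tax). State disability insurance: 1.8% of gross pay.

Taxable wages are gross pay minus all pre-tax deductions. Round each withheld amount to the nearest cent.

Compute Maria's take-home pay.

401(k) contribution: $1,595.69 × 0.0525 = $83.77
Taxable wages = $1,595.69 − $83.77 = $1,511.92
Municipal income tax: $1,511.92 × 0.03 = $45.36
Federal withholding: $1,511.92 × 0.21 = $317.50
State disability insurance: $1,595.69 × 0.018 = $28.72
AD&D insurance premium: $21.60
Charity payroll deduction: $93.75
Total deductions = $83.77 + $45.36 + $317.50 + $28.72 + $21.60 + $93.75 = $590.70
Net pay = $1,595.69 − $590.70 = $1,004.99

$1,004.99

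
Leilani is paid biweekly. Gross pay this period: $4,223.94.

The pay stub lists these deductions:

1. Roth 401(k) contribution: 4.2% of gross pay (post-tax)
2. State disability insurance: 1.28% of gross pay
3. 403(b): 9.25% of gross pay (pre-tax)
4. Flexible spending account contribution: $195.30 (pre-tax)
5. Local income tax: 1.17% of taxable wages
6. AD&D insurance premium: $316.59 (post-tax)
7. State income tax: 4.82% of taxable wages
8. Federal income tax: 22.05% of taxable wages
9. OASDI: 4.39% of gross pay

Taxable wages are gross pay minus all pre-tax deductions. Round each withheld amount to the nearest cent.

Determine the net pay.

$1,884.36

403(b): $4,223.94 × 0.0925 = $390.71
Flexible spending account contribution: $195.30
Pre-tax total = $390.71 + $195.30 = $586.01
Taxable wages = $4,223.94 − $586.01 = $3,637.93
Local income tax: $3,637.93 × 0.0117 = $42.56
Federal income tax: $3,637.93 × 0.2205 = $802.16
State income tax: $3,637.93 × 0.0482 = $175.35
State disability insurance: $4,223.94 × 0.0128 = $54.07
OASDI: $4,223.94 × 0.0439 = $185.43
AD&D insurance premium: $316.59
Roth 401(k) contribution: $4,223.94 × 0.042 = $177.41
Total deductions = $390.71 + $195.30 + $42.56 + $802.16 + $175.35 + $54.07 + $185.43 + $316.59 + $177.41 = $2,339.58
Net pay = $4,223.94 − $2,339.58 = $1,884.36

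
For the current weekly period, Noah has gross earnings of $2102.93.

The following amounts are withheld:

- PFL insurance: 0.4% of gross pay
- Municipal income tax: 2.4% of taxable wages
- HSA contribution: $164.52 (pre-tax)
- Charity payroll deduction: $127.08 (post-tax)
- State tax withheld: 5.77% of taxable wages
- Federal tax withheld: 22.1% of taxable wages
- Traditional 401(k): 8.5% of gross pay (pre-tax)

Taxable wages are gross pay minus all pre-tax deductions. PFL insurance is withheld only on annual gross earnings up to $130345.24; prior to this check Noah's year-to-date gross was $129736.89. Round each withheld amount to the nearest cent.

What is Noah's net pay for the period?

HSA contribution: $164.52
Traditional 401(k): $2102.93 × 0.085 = $178.75
Pre-tax total = $164.52 + $178.75 = $343.27
Taxable wages = $2102.93 − $343.27 = $1759.66
Municipal income tax: $1759.66 × 0.024 = $42.23
State tax withheld: $1759.66 × 0.0577 = $101.53
Federal tax withheld: $1759.66 × 0.221 = $388.88
PFL insurance: only $130345.24 − $129736.89 = $608.35 of this check is subject → $608.35 × 0.004 = $2.43
Charity payroll deduction: $127.08
Total deductions = $164.52 + $178.75 + $42.23 + $101.53 + $388.88 + $2.43 + $127.08 = $1005.42
Net pay = $2102.93 − $1005.42 = $1097.51

$1097.51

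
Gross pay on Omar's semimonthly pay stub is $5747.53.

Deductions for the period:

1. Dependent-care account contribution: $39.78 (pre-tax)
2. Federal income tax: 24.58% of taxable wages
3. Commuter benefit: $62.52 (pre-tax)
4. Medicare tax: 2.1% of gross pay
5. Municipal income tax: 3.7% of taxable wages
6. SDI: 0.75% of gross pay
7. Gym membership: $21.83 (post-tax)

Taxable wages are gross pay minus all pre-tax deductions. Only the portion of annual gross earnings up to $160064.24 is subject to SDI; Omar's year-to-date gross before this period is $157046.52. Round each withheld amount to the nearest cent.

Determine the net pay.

$3883.60

Commuter benefit: $62.52
Dependent-care account contribution: $39.78
Pre-tax total = $62.52 + $39.78 = $102.30
Taxable wages = $5747.53 − $102.30 = $5645.23
Federal income tax: $5645.23 × 0.2458 = $1387.60
Municipal income tax: $5645.23 × 0.037 = $208.87
SDI: only $160064.24 − $157046.52 = $3017.72 of this check is subject → $3017.72 × 0.0075 = $22.63
Medicare tax: $5747.53 × 0.021 = $120.70
Gym membership: $21.83
Total deductions = $62.52 + $39.78 + $1387.60 + $208.87 + $22.63 + $120.70 + $21.83 = $1863.93
Net pay = $5747.53 − $1863.93 = $3883.60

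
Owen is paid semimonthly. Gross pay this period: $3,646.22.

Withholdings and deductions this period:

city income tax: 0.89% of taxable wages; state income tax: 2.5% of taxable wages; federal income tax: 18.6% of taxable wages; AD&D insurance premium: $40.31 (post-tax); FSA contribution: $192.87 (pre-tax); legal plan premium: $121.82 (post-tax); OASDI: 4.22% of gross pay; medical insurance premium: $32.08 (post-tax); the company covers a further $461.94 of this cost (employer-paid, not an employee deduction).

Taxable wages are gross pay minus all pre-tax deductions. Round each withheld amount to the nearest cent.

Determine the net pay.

$2,345.89

FSA contribution: $192.87
Taxable wages = $3,646.22 − $192.87 = $3,453.35
Federal income tax: $3,453.35 × 0.186 = $642.32
State income tax: $3,453.35 × 0.025 = $86.33
City income tax: $3,453.35 × 0.0089 = $30.73
OASDI: $3,646.22 × 0.0422 = $153.87
Medical insurance premium: $32.08
Legal plan premium: $121.82
AD&D insurance premium: $40.31
(Employer's $461.94 toward medical insurance premium is not withheld from the employee.)
Total deductions = $192.87 + $642.32 + $86.33 + $30.73 + $153.87 + $32.08 + $121.82 + $40.31 = $1,300.33
Net pay = $3,646.22 − $1,300.33 = $2,345.89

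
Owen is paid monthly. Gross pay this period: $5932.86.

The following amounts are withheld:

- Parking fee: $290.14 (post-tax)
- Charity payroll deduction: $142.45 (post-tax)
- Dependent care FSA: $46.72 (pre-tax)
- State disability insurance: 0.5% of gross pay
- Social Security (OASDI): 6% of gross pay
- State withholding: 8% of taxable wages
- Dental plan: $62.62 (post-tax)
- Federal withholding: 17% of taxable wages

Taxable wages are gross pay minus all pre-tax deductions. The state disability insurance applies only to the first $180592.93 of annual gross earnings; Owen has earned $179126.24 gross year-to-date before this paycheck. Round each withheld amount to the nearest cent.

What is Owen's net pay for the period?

Dependent care FSA: $46.72
Taxable wages = $5932.86 − $46.72 = $5886.14
State withholding: $5886.14 × 0.08 = $470.89
Federal withholding: $5886.14 × 0.17 = $1000.64
State disability insurance: only $180592.93 − $179126.24 = $1466.69 of this check is subject → $1466.69 × 0.005 = $7.33
Social Security (OASDI): $5932.86 × 0.06 = $355.97
Parking fee: $290.14
Charity payroll deduction: $142.45
Dental plan: $62.62
Total deductions = $46.72 + $470.89 + $1000.64 + $7.33 + $355.97 + $290.14 + $142.45 + $62.62 = $2376.76
Net pay = $5932.86 − $2376.76 = $3556.10

$3556.10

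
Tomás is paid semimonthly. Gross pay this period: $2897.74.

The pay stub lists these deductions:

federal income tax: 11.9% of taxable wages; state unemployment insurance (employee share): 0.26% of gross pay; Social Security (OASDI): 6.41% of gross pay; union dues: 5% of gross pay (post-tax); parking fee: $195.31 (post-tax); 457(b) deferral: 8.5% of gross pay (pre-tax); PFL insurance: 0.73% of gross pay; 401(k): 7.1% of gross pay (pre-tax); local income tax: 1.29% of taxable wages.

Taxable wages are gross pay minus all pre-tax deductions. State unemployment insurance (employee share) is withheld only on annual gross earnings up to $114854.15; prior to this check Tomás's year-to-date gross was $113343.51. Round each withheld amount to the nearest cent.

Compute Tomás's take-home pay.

$1572.07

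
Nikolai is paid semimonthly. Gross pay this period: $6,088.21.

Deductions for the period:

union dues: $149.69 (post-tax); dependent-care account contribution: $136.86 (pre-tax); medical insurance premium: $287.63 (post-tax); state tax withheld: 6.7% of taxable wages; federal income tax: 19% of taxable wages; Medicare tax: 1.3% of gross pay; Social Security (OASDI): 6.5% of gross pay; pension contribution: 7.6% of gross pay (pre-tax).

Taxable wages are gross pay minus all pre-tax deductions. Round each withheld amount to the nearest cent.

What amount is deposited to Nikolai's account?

$3,165.87

Dependent-care account contribution: $136.86
Pension contribution: $6,088.21 × 0.076 = $462.70
Pre-tax total = $136.86 + $462.70 = $599.56
Taxable wages = $6,088.21 − $599.56 = $5,488.65
State tax withheld: $5,488.65 × 0.067 = $367.74
Federal income tax: $5,488.65 × 0.19 = $1,042.84
Social Security (OASDI): $6,088.21 × 0.065 = $395.73
Medicare tax: $6,088.21 × 0.013 = $79.15
Union dues: $149.69
Medical insurance premium: $287.63
Total deductions = $136.86 + $462.70 + $367.74 + $1,042.84 + $395.73 + $79.15 + $149.69 + $287.63 = $2,922.34
Net pay = $6,088.21 − $2,922.34 = $3,165.87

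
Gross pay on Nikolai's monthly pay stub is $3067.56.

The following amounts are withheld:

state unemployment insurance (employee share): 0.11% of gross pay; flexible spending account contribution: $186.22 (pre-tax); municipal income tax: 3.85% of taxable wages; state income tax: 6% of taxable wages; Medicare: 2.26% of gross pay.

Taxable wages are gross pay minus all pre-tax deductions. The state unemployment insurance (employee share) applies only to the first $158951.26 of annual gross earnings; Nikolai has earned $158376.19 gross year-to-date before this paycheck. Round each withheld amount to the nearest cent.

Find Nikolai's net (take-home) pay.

Flexible spending account contribution: $186.22
Taxable wages = $3067.56 − $186.22 = $2881.34
State income tax: $2881.34 × 0.06 = $172.88
Municipal income tax: $2881.34 × 0.0385 = $110.93
State unemployment insurance (employee share): only $158951.26 − $158376.19 = $575.07 of this check is subject → $575.07 × 0.0011 = $0.63
Medicare: $3067.56 × 0.0226 = $69.33
Total deductions = $186.22 + $172.88 + $110.93 + $0.63 + $69.33 = $539.99
Net pay = $3067.56 − $539.99 = $2527.57

$2527.57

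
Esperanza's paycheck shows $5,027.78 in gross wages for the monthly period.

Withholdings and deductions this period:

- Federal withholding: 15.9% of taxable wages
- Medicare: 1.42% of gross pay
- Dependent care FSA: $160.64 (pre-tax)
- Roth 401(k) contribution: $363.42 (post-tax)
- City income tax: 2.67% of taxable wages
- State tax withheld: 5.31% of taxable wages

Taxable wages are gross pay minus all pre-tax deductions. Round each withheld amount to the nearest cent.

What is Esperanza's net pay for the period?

$3,270.05

Dependent care FSA: $160.64
Taxable wages = $5,027.78 − $160.64 = $4,867.14
City income tax: $4,867.14 × 0.0267 = $129.95
Federal withholding: $4,867.14 × 0.159 = $773.88
State tax withheld: $4,867.14 × 0.0531 = $258.45
Medicare: $5,027.78 × 0.0142 = $71.39
Roth 401(k) contribution: $363.42
Total deductions = $160.64 + $129.95 + $773.88 + $258.45 + $71.39 + $363.42 = $1,757.73
Net pay = $5,027.78 − $1,757.73 = $3,270.05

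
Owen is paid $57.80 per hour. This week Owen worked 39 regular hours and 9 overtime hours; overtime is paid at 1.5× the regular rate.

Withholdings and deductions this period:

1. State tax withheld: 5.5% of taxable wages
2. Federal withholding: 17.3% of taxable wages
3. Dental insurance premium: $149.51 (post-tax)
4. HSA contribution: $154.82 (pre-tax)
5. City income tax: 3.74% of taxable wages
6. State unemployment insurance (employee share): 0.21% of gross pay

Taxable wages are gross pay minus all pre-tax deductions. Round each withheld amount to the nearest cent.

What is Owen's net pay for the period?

$1,959.54

Regular pay: 39 × $57.80 = $2,254.20
Overtime pay: 9 × $57.80 × 1.5 = $780.30
Gross pay = $2,254.20 + $780.30 = $3,034.50
HSA contribution: $154.82
Taxable wages = $3,034.50 − $154.82 = $2,879.68
Federal withholding: $2,879.68 × 0.173 = $498.18
City income tax: $2,879.68 × 0.0374 = $107.70
State tax withheld: $2,879.68 × 0.055 = $158.38
State unemployment insurance (employee share): $3,034.50 × 0.0021 = $6.37
Dental insurance premium: $149.51
Total deductions = $154.82 + $498.18 + $107.70 + $158.38 + $6.37 + $149.51 = $1,074.96
Net pay = $3,034.50 − $1,074.96 = $1,959.54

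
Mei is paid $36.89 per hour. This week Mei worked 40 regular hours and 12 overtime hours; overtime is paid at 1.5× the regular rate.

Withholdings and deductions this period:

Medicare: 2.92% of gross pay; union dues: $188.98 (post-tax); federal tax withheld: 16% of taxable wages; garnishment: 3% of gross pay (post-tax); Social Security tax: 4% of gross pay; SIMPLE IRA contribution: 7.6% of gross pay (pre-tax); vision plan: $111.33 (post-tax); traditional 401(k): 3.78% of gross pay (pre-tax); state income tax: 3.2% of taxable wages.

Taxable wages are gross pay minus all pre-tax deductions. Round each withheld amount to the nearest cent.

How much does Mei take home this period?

Regular pay: 40 × $36.89 = $1,475.60
Overtime pay: 12 × $36.89 × 1.5 = $664.02
Gross pay = $1,475.60 + $664.02 = $2,139.62
Traditional 401(k): $2,139.62 × 0.0378 = $80.88
SIMPLE IRA contribution: $2,139.62 × 0.076 = $162.61
Pre-tax total = $80.88 + $162.61 = $243.49
Taxable wages = $2,139.62 − $243.49 = $1,896.13
State income tax: $1,896.13 × 0.032 = $60.68
Federal tax withheld: $1,896.13 × 0.16 = $303.38
Medicare: $2,139.62 × 0.0292 = $62.48
Social Security tax: $2,139.62 × 0.04 = $85.58
Union dues: $188.98
Vision plan: $111.33
Garnishment: $2,139.62 × 0.03 = $64.19
Total deductions = $80.88 + $162.61 + $60.68 + $303.38 + $62.48 + $85.58 + $188.98 + $111.33 + $64.19 = $1,120.11
Net pay = $2,139.62 − $1,120.11 = $1,019.51

$1,019.51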